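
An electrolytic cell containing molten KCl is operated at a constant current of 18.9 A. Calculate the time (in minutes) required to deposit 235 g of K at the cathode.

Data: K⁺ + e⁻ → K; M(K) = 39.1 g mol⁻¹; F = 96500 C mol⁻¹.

n(K) = m/M = 235 / 39.1 = 6.010 mol.
Each K atom requires 1 electron, so n(e⁻) = 1 × 6.010 = 6.010 mol.
Q = n(e⁻)·F = 6.010 × 96500 = 580000 C.
t = Q/I = 580000 / 18.90 A = 30690 s = 511 min.

511 min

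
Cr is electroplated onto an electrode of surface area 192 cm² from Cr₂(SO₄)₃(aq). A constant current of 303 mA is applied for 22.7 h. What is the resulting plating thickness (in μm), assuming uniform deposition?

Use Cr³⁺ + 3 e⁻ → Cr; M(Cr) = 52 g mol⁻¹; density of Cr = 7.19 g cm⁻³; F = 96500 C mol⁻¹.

Q = I·t = 0.3030 × 81720 = 24760 C; n(e⁻) = 0.2566 mol.
n(Cr) = n(e⁻)/3 = 0.08553 mol, so m = 0.08553 × 52 = 4.448 g.
Volume = m/ρ = 4.448 / 7.19 = 0.6186 cm³.
Thickness = V/A = 0.6186 / 192 = 0.00322 cm = 32.2 μm.

32.2 μm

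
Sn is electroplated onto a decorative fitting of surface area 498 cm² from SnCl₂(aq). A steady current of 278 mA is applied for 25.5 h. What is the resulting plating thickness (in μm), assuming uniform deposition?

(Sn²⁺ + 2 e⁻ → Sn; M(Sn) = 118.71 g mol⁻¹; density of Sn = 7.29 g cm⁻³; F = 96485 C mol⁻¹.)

Q = I·t = 0.2780 × 91800 = 25520 C; n(e⁻) = 0.2645 mol.
n(Sn) = n(e⁻)/2 = 0.1323 mol, so m = 0.1323 × 118.71 = 15.70 g.
Volume = m/ρ = 15.70 / 7.29 = 2.154 cm³.
Thickness = V/A = 2.154 / 498 = 0.00432 cm = 43.2 μm.

43.2 μm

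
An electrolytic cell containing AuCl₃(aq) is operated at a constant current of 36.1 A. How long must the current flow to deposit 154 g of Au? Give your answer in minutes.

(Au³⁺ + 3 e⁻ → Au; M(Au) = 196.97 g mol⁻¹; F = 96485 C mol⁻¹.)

n(Au) = m/M = 154 / 196.97 = 0.7818 mol.
Each Au atom requires 3 electrons, so n(e⁻) = 3 × 0.7818 = 2.346 mol.
Q = n(e⁻)·F = 2.346 × 96485 = 226300 C.
t = Q/I = 226300 / 36.10 A = 6269 s = 104 min.

104 min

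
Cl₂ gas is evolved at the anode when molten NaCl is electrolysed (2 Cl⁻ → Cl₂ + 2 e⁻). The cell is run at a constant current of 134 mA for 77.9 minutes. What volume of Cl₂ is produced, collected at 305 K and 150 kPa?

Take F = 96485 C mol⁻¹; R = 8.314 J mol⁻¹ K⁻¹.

Q = I·t = 0.1340 A × 4674.0 s = 626.3 C.
n(e⁻) = Q/F = 626.3 / 96485 = 0.006491 mol.
2 electrons are transferred per Cl₂ molecule, so n(Cl₂) = 0.006491 / 2 = 0.003246 mol.
V = nRT/P = (0.003246 × 8.314 × 305) / (150 × 10³ Pa) = 5.49 × 10⁻⁵ m³ = 0.0549 L.

0.0549 L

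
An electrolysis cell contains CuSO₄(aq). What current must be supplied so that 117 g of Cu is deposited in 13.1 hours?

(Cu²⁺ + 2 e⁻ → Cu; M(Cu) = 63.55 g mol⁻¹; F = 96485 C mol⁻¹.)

n(Cu) = 117 / 63.55 = 1.841 mol.
n(e⁻) = 2 × 1.841 = 3.682 mol.
Q = n(e⁻)·F = 3.682 × 96485 = 355300 C.
I = Q/t = 355300 / 47160 s = 7.53 A.

7.53 A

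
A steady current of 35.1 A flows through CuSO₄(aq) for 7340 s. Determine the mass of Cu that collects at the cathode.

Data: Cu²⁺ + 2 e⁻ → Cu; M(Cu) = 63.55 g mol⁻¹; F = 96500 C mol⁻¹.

Q = I·t = 35.10 A × 7340.0 s = 257600 C.
n(e⁻) = Q/F = 257600 / 96500 = 2.670 mol.
Cu²⁺ + 2 e⁻ → Cu, so n(Cu) = n(e⁻)/2 = 1.335 mol.
m = n·M = 1.335 × 63.55 = 84.8 g.

84.8 g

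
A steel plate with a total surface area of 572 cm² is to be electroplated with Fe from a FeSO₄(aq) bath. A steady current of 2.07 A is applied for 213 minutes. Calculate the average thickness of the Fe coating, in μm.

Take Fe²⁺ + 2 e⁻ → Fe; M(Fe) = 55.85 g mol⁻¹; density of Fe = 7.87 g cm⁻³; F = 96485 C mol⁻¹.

Q = I·t = 2.070 × 12780 = 26450 C; n(e⁻) = 0.2742 mol.
n(Fe) = n(e⁻)/2 = 0.1371 mol, so m = 0.1371 × 55.85 = 7.657 g.
Volume = m/ρ = 7.657 / 7.87 = 0.9729 cm³.
Thickness = V/A = 0.9729 / 572 = 0.00170 cm = 17.0 μm.

17.0 μm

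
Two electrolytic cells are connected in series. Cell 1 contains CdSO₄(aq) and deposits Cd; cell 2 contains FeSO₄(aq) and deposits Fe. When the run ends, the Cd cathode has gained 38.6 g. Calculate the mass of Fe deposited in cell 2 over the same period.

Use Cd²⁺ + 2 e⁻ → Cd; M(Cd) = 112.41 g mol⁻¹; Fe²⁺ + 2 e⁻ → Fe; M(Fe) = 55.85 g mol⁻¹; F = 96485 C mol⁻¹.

19.2 g

n(Cd) = 38.6 / 112.41 = 0.3434 mol.
Since Cd²⁺ + 2 e⁻ → Cd, n(e⁻) passed = 2 × 0.3434 = 0.6868 mol.
Cells in series carry the same charge, so the same 0.6868 mol of electrons passes through cell 2.
Fe²⁺ + 2 e⁻ → Fe, so n(Fe) = 0.6868 / 2 = 0.3434 mol.
m(Fe) = 0.3434 × 55.85 = 19.2 g.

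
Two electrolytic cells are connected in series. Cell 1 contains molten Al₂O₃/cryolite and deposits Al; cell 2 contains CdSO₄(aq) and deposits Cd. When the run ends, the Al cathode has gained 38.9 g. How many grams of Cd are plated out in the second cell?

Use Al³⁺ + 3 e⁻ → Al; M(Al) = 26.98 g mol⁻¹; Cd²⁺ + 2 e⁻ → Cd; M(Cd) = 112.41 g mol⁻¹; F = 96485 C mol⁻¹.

243 g

n(Al) = 38.9 / 26.98 = 1.442 mol.
Since Al³⁺ + 3 e⁻ → Al, n(e⁻) passed = 3 × 1.442 = 4.325 mol.
Cells in series carry the same charge, so the same 4.325 mol of electrons passes through cell 2.
Cd²⁺ + 2 e⁻ → Cd, so n(Cd) = 4.325 / 2 = 2.163 mol.
m(Cd) = 2.163 × 112.41 = 243 g.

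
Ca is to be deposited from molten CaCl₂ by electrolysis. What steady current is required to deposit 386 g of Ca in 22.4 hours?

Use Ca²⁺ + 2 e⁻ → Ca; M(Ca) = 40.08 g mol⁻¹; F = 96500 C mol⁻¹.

23.0 A

n(Ca) = 386 / 40.08 = 9.631 mol.
n(e⁻) = 2 × 9.631 = 19.26 mol.
Q = n(e⁻)·F = 19.26 × 96500 = 1859000 C.
I = Q/t = 1859000 / 80640 s = 23.0 A.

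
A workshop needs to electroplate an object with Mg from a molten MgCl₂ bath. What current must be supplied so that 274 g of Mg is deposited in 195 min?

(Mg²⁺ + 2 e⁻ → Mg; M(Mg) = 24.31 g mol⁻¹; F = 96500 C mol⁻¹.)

n(Mg) = 274 / 24.31 = 11.27 mol.
n(e⁻) = 2 × 11.27 = 22.54 mol.
Q = n(e⁻)·F = 22.54 × 96500 = 2175000 C.
I = Q/t = 2175000 / 11700 s = 186 A.

186 A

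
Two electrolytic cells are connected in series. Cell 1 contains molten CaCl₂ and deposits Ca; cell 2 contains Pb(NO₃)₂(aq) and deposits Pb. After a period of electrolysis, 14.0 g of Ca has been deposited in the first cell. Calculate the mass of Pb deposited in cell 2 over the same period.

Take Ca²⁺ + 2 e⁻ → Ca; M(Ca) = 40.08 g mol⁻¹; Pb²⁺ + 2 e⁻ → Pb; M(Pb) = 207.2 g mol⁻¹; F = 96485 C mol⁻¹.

n(Ca) = 14.0 / 40.08 = 0.3493 mol.
Since Ca²⁺ + 2 e⁻ → Ca, n(e⁻) passed = 2 × 0.3493 = 0.6986 mol.
Cells in series carry the same charge, so the same 0.6986 mol of electrons passes through cell 2.
Pb²⁺ + 2 e⁻ → Pb, so n(Pb) = 0.6986 / 2 = 0.3493 mol.
m(Pb) = 0.3493 × 207.2 = 72.4 g.

72.4 g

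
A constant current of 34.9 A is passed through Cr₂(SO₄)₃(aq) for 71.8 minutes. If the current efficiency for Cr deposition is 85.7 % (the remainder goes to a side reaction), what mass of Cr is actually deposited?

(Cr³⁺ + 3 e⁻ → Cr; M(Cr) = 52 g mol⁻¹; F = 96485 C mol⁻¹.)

23.1 g

Q = I·t = 34.90 × 4308.0 = 150300 C.
n(e⁻) = 150300/96485 = 1.558 mol; theoretically n(Cr) = 1.558/3 = 0.5194 mol, m_theo = 27.01 g.
At 85.7 % efficiency, m_actual = 0.857 × 27.01 = 23.1 g.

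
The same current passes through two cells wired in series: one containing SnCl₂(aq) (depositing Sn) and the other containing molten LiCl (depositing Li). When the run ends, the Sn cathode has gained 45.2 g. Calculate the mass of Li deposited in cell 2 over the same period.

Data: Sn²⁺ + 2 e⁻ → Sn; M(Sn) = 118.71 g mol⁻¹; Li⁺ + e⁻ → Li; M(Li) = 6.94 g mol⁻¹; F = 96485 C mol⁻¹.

5.28 g

n(Sn) = 45.2 / 118.71 = 0.3808 mol.
Since Sn²⁺ + 2 e⁻ → Sn, n(e⁻) passed = 2 × 0.3808 = 0.7615 mol.
Cells in series carry the same charge, so the same 0.7615 mol of electrons passes through cell 2.
Li⁺ + e⁻ → Li, so n(Li) = 0.7615 / 1 = 0.7615 mol.
m(Li) = 0.7615 × 6.94 = 5.28 g.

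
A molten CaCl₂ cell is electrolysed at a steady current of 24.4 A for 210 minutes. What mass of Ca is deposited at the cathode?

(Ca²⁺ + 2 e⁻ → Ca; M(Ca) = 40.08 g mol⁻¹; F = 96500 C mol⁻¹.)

Q = I·t = 24.40 A × 12600 s = 307400 C.
n(e⁻) = Q/F = 307400 / 96500 = 3.186 mol.
Ca²⁺ + 2 e⁻ → Ca, so n(Ca) = n(e⁻)/2 = 1.593 mol.
m = n·M = 1.593 × 40.08 = 63.8 g.

63.8 g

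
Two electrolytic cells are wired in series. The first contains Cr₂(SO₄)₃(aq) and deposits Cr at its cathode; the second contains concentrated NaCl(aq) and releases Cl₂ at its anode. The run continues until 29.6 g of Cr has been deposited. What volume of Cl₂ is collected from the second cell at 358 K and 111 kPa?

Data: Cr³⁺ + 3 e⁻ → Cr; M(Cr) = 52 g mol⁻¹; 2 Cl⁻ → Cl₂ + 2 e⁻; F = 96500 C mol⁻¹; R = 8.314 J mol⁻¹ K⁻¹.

n(Cr) = 29.6 / 52 = 0.5692 mol, so n(e⁻) = 3 × 0.5692 = 1.708 mol.
The cells are in series, so the same 1.708 mol of electrons passes through the second cell.
2 Cl⁻ → Cl₂ + 2 e⁻ — 2 mol e⁻ per mol Cl₂, so n(Cl₂) = 1.708/2 = 0.8538 mol.
V = nRT/P = (0.8538 × 8.314 × 358) / (111 × 10³) = 0.0229 m³ = 22.9 L.

22.9 L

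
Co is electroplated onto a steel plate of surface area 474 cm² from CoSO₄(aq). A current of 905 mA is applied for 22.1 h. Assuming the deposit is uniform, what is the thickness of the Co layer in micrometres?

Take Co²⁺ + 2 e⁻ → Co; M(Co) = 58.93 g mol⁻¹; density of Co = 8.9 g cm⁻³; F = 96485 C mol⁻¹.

52.1 μm

Q = I·t = 0.9050 × 79560 = 72000 C; n(e⁻) = 0.7462 mol.
n(Co) = n(e⁻)/2 = 0.3731 mol, so m = 0.3731 × 58.93 = 21.99 g.
Volume = m/ρ = 21.99 / 8.9 = 2.471 cm³.
Thickness = V/A = 2.471 / 474 = 0.00521 cm = 52.1 μm.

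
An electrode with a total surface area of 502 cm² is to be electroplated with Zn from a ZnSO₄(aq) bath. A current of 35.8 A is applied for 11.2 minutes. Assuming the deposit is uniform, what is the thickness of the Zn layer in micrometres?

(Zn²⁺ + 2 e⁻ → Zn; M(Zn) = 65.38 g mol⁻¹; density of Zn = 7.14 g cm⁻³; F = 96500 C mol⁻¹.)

Q = I·t = 35.80 × 672.00 = 24060 C; n(e⁻) = 0.2493 mol.
n(Zn) = n(e⁻)/2 = 0.1247 mol, so m = 0.1247 × 65.38 = 8.150 g.
Volume = m/ρ = 8.150 / 7.14 = 1.141 cm³.
Thickness = V/A = 1.141 / 502 = 0.00227 cm = 22.7 μm.

22.7 μm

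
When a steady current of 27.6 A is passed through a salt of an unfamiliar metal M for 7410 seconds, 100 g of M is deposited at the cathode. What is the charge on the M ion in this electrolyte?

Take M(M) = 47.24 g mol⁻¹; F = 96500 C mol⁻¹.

+1

Q = I·t = 27.60 A × 7410.0 s = 204500 C, so n(e⁻) = 204500/96500 = 2.119 mol.
n(M) deposited = 100 / 47.24 = 2.117 mol.
Electrons per atom = n(e⁻)/n(M) = 2.119 / 2.117 = 1.00 ≈ 1, so the ion is M⁺.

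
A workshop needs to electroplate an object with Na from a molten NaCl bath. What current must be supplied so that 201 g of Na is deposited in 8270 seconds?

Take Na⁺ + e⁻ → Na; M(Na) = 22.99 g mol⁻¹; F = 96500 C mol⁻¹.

102 A

n(Na) = 201 / 22.99 = 8.743 mol.
n(e⁻) = 1 × 8.743 = 8.743 mol.
Q = n(e⁻)·F = 8.743 × 96500 = 843700 C.
I = Q/t = 843700 / 8270.0 s = 102 A.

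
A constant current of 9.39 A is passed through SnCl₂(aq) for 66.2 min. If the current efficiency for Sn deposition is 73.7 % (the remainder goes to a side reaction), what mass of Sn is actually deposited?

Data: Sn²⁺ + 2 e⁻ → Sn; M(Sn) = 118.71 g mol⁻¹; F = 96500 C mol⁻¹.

16.9 g

Q = I·t = 9.390 × 3972.0 = 37300 C.
n(e⁻) = 37300/96500 = 0.3865 mol; theoretically n(Sn) = 0.3865/2 = 0.1932 mol, m_theo = 22.94 g.
At 73.7 % efficiency, m_actual = 0.737 × 22.94 = 16.9 g.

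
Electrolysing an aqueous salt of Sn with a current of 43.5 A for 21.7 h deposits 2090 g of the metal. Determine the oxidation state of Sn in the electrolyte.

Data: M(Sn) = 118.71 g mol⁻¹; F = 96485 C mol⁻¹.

+2

Q = I·t = 43.50 A × 78120 s = 3398000 C, so n(e⁻) = 3398000/96485 = 35.22 mol.
n(Sn) deposited = 2090 / 118.71 = 17.61 mol.
Electrons per atom = n(e⁻)/n(Sn) = 35.22 / 17.61 = 2.00 ≈ 2, so the ion is Sn²⁺.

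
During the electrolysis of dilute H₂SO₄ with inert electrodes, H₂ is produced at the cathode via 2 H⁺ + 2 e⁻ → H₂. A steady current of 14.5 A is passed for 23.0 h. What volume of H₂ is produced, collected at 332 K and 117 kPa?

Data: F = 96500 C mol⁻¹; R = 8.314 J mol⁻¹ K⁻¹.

Q = I·t = 14.50 A × 82800 s = 1201000 C.
n(e⁻) = Q/F = 1201000 / 96500 = 12.44 mol.
2 electrons are transferred per H₂ molecule, so n(H₂) = 12.44 / 2 = 6.221 mol.
V = nRT/P = (6.221 × 8.314 × 332) / (117 × 10³ Pa) = 0.147 m³ = 147 L.

147 L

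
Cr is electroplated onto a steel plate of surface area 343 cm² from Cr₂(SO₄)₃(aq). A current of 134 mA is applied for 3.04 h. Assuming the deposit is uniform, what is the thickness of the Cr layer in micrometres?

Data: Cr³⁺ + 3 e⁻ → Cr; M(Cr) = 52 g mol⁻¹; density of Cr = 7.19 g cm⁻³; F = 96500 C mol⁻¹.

Q = I·t = 0.1340 × 10944 = 1466 C; n(e⁻) = 0.01520 mol.
n(Cr) = n(e⁻)/3 = 0.005066 mol, so m = 0.005066 × 52 = 0.2634 g.
Volume = m/ρ = 0.2634 / 7.19 = 0.03664 cm³.
Thickness = V/A = 0.03664 / 343 = 1.07 × 10⁻⁴ cm = 1.07 μm.

1.07 μm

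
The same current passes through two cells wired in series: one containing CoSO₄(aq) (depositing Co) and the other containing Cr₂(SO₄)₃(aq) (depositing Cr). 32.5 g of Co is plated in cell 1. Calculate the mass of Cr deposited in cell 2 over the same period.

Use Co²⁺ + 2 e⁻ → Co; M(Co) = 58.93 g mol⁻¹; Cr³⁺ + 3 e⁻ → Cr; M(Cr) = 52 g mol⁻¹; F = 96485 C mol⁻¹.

19.1 g

n(Co) = 32.5 / 58.93 = 0.5515 mol.
Since Co²⁺ + 2 e⁻ → Co, n(e⁻) passed = 2 × 0.5515 = 1.103 mol.
Cells in series carry the same charge, so the same 1.103 mol of electrons passes through cell 2.
Cr³⁺ + 3 e⁻ → Cr, so n(Cr) = 1.103 / 3 = 0.3677 mol.
m(Cr) = 0.3677 × 52 = 19.1 g.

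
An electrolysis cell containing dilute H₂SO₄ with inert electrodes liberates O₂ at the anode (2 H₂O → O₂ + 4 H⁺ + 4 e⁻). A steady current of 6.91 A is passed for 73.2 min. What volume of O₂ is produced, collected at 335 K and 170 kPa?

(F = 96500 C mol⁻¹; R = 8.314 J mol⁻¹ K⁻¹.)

Q = I·t = 6.910 A × 4392.0 s = 30350 C.
n(e⁻) = Q/F = 30350 / 96500 = 0.3145 mol.
4 electrons are transferred per O₂ molecule, so n(O₂) = 0.3145 / 4 = 0.07862 mol.
V = nRT/P = (0.07862 × 8.314 × 335) / (170 × 10³ Pa) = 0.00129 m³ = 1.29 L.

1.29 L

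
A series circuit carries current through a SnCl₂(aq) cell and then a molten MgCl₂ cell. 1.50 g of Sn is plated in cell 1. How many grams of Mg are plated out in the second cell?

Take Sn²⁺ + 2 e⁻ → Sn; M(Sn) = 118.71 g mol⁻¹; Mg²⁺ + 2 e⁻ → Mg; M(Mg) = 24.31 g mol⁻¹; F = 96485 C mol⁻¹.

0.307 g

n(Sn) = 1.50 / 118.71 = 0.01264 mol.
Since Sn²⁺ + 2 e⁻ → Sn, n(e⁻) passed = 2 × 0.01264 = 0.02527 mol.
Cells in series carry the same charge, so the same 0.02527 mol of electrons passes through cell 2.
Mg²⁺ + 2 e⁻ → Mg, so n(Mg) = 0.02527 / 2 = 0.01264 mol.
m(Mg) = 0.01264 × 24.31 = 0.307 g.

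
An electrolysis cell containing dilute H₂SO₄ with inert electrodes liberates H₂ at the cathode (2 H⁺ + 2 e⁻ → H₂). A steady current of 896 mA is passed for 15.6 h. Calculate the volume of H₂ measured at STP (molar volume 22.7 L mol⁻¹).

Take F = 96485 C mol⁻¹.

Q = I·t = 0.8960 A × 56160 s = 50320 C.
n(e⁻) = Q/F = 50320 / 96485 = 0.5215 mol.
2 electrons are transferred per H₂ molecule, so n(H₂) = 0.5215 / 2 = 0.2608 mol.
V = n × V_m = 0.2608 × 22.7 = 5.92 L.

5.92 L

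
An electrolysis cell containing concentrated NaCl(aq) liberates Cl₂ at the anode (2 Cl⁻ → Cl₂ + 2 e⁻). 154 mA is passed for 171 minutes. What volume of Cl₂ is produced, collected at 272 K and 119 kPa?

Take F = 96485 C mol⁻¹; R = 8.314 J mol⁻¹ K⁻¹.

Q = I·t = 0.1540 A × 10260 s = 1580 C.
n(e⁻) = Q/F = 1580 / 96485 = 0.01638 mol.
2 electrons are transferred per Cl₂ molecule, so n(Cl₂) = 0.01638 / 2 = 0.008188 mol.
V = nRT/P = (0.008188 × 8.314 × 272) / (119 × 10³ Pa) = 1.56 × 10⁻⁴ m³ = 0.156 L.

0.156 L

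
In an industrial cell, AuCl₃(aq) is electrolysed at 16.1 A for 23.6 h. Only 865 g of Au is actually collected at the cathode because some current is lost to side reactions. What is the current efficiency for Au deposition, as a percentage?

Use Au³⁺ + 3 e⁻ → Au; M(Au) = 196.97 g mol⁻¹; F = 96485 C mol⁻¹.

92.9 %

Q = I·t = 16.10 × 84960 = 1368000 C; n(e⁻) = 1368000/96485 = 14.18 mol.
Theoretical n(Au) = n(e⁻)/3 = 4.726 mol, i.e. m_theo = 4.726 × 196.97 = 930.8 g.
Efficiency = m_actual / m_theo = 865 / 930.8 = 92.9 %.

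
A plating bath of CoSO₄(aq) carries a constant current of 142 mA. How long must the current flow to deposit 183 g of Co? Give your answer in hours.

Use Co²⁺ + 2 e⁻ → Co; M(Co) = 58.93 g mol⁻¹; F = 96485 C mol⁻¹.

n(Co) = m/M = 183 / 58.93 = 3.105 mol.
Each Co atom requires 2 electrons, so n(e⁻) = 2 × 3.105 = 6.211 mol.
Q = n(e⁻)·F = 6.211 × 96485 = 599200 C.
t = Q/I = 599200 / 0.1420 A = 4220000 s = 1170 h.

1170 h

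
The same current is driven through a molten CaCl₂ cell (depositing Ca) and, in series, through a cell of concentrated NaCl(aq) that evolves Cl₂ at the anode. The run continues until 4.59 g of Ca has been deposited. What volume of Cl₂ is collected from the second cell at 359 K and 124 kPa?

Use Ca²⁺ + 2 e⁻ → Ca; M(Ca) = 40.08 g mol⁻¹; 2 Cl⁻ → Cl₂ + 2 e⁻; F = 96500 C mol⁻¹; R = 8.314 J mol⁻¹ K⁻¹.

n(Ca) = 4.59 / 40.08 = 0.1145 mol, so n(e⁻) = 2 × 0.1145 = 0.2290 mol.
The cells are in series, so the same 0.2290 mol of electrons passes through the second cell.
2 Cl⁻ → Cl₂ + 2 e⁻ — 2 mol e⁻ per mol Cl₂, so n(Cl₂) = 0.2290/2 = 0.1145 mol.
V = nRT/P = (0.1145 × 8.314 × 359) / (124 × 10³) = 0.00276 m³ = 2.76 L.

2.76 L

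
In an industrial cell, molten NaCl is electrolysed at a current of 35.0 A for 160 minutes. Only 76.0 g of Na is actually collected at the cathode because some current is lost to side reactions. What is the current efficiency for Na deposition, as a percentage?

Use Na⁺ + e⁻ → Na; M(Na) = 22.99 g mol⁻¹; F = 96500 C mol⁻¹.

94.9 %

Q = I·t = 35.00 × 9600.0 = 336000 C; n(e⁻) = 336000/96500 = 3.482 mol.
Theoretical n(Na) = n(e⁻)/1 = 3.482 mol, i.e. m_theo = 3.482 × 22.99 = 80.05 g.
Efficiency = m_actual / m_theo = 76.0 / 80.05 = 94.9 %.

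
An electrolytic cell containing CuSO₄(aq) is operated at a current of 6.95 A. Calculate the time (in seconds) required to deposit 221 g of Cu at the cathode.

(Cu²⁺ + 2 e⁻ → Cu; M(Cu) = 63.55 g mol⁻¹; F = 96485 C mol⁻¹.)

n(Cu) = m/M = 221 / 63.55 = 3.478 mol.
Each Cu atom requires 2 electrons, so n(e⁻) = 2 × 3.478 = 6.955 mol.
Q = n(e⁻)·F = 6.955 × 96485 = 671100 C.
t = Q/I = 671100 / 6.950 A = 96560 s.

96600 s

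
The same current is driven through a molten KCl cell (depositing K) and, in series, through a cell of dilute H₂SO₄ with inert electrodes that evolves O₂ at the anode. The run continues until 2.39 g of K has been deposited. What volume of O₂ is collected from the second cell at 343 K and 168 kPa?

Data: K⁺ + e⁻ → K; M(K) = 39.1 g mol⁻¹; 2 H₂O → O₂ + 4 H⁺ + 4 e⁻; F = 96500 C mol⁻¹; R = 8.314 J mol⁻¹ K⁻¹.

0.259 L

n(K) = 2.39 / 39.1 = 0.06113 mol, so n(e⁻) = 1 × 0.06113 = 0.06113 mol.
The cells are in series, so the same 0.06113 mol of electrons passes through the second cell.
2 H₂O → O₂ + 4 H⁺ + 4 e⁻ — 4 mol e⁻ per mol O₂, so n(O₂) = 0.06113/4 = 0.01528 mol.
V = nRT/P = (0.01528 × 8.314 × 343) / (168 × 10³) = 2.59 × 10⁻⁴ m³ = 0.259 L.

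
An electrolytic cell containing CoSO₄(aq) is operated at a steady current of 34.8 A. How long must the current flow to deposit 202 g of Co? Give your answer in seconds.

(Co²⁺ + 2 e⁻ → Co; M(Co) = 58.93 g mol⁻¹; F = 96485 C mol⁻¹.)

19000 s

n(Co) = m/M = 202 / 58.93 = 3.428 mol.
Each Co atom requires 2 electrons, so n(e⁻) = 2 × 3.428 = 6.856 mol.
Q = n(e⁻)·F = 6.856 × 96485 = 661500 C.
t = Q/I = 661500 / 34.80 A = 19010 s.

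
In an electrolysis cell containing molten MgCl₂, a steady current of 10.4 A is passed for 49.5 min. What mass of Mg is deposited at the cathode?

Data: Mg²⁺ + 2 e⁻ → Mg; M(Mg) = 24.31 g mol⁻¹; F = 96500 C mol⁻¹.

Q = I·t = 10.40 A × 2970.0 s = 30890 C.
n(e⁻) = Q/F = 30890 / 96500 = 0.3201 mol.
Mg²⁺ + 2 e⁻ → Mg, so n(Mg) = n(e⁻)/2 = 0.1600 mol.
m = n·M = 0.1600 × 24.31 = 3.89 g.

3.89 g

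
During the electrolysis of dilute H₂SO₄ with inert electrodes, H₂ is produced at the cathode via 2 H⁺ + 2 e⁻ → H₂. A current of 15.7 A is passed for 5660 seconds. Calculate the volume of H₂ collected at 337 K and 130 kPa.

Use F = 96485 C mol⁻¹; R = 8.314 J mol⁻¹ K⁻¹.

9.92 L

Q = I·t = 15.70 A × 5660.0 s = 88860 C.
n(e⁻) = Q/F = 88860 / 96485 = 0.9210 mol.
2 electrons are transferred per H₂ molecule, so n(H₂) = 0.9210 / 2 = 0.4605 mol.
V = nRT/P = (0.4605 × 8.314 × 337) / (130 × 10³ Pa) = 0.00992 m³ = 9.92 L.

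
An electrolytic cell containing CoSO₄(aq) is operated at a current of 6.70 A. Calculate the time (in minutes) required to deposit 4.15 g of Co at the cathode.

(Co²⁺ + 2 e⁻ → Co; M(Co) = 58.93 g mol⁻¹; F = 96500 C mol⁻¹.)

n(Co) = m/M = 4.15 / 58.93 = 0.07042 mol.
Each Co atom requires 2 electrons, so n(e⁻) = 2 × 0.07042 = 0.1408 mol.
Q = n(e⁻)·F = 0.1408 × 96500 = 13590 C.
t = Q/I = 13590 / 6.700 A = 2029 s = 33.8 min.

33.8 min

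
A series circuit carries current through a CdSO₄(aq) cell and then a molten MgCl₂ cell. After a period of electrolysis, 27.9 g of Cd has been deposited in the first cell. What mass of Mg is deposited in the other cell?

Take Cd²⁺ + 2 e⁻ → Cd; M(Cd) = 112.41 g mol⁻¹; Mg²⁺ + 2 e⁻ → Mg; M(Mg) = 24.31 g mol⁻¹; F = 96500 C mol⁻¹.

n(Cd) = 27.9 / 112.41 = 0.2482 mol.
Since Cd²⁺ + 2 e⁻ → Cd, n(e⁻) passed = 2 × 0.2482 = 0.4964 mol.
Cells in series carry the same charge, so the same 0.4964 mol of electrons passes through cell 2.
Mg²⁺ + 2 e⁻ → Mg, so n(Mg) = 0.4964 / 2 = 0.2482 mol.
m(Mg) = 0.2482 × 24.31 = 6.03 g.

6.03 g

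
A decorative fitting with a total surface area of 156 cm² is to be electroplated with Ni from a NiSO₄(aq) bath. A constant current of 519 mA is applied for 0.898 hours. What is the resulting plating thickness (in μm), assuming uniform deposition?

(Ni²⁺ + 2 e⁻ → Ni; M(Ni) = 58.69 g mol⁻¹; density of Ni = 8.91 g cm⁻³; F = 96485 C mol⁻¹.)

3.67 μm

Q = I·t = 0.5190 × 3232.8 = 1678 C; n(e⁻) = 0.01739 mol.
n(Ni) = n(e⁻)/2 = 0.008695 mol, so m = 0.008695 × 58.69 = 0.5103 g.
Volume = m/ρ = 0.5103 / 8.91 = 0.05727 cm³.
Thickness = V/A = 0.05727 / 156 = 3.67 × 10⁻⁴ cm = 3.67 μm.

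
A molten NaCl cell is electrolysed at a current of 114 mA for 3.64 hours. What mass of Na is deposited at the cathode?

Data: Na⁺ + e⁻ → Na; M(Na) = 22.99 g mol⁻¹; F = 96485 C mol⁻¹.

0.356 g

Q = I·t = 0.1140 A × 13104 s = 1494 C.
n(e⁻) = Q/F = 1494 / 96485 = 0.01548 mol.
Na⁺ + e⁻ → Na, so n(Na) = n(e⁻)/1 = 0.01548 mol.
m = n·M = 0.01548 × 22.99 = 0.356 g.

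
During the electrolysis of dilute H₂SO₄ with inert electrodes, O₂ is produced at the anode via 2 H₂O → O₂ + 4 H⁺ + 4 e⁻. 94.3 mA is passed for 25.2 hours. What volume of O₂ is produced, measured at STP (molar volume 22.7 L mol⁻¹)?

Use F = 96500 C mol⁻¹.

0.503 L

Q = I·t = 0.09430 A × 90720 s = 8555 C.
n(e⁻) = Q/F = 8555 / 96500 = 0.08865 mol.
4 electrons are transferred per O₂ molecule, so n(O₂) = 0.08865 / 4 = 0.02216 mol.
V = n × V_m = 0.02216 × 22.7 = 0.503 L.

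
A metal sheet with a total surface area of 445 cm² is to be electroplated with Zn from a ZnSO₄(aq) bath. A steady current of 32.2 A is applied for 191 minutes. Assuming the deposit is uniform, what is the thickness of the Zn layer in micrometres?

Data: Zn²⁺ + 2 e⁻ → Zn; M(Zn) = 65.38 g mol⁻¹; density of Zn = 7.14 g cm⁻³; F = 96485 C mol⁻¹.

393 μm

Q = I·t = 32.20 × 11460 = 369000 C; n(e⁻) = 3.825 mol.
n(Zn) = n(e⁻)/2 = 1.912 mol, so m = 1.912 × 65.38 = 125.0 g.
Volume = m/ρ = 125.0 / 7.14 = 17.51 cm³.
Thickness = V/A = 17.51 / 445 = 0.0393 cm = 393 μm.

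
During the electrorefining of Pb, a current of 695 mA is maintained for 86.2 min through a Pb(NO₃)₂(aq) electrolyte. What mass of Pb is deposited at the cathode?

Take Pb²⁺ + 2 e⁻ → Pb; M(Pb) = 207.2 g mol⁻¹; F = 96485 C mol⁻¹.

Q = I·t = 0.6950 A × 5172.0 s = 3595 C.
n(e⁻) = Q/F = 3595 / 96485 = 0.03725 mol.
Pb²⁺ + 2 e⁻ → Pb, so n(Pb) = n(e⁻)/2 = 0.01863 mol.
m = n·M = 0.01863 × 207.2 = 3.86 g.

3.86 g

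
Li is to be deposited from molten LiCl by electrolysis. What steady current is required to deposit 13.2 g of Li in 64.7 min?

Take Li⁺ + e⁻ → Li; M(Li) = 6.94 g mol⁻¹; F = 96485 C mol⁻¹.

47.3 A

n(Li) = 13.2 / 6.94 = 1.902 mol.
n(e⁻) = 1 × 1.902 = 1.902 mol.
Q = n(e⁻)·F = 1.902 × 96485 = 183500 C.
I = Q/t = 183500 / 3882.0 s = 47.3 A.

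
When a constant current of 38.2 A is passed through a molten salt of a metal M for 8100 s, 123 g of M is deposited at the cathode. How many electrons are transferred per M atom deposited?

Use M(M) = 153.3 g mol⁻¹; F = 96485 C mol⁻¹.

4

Q = I·t = 38.20 A × 8100.0 s = 309400 C, so n(e⁻) = 309400/96485 = 3.207 mol.
n(M) deposited = 123 / 153.3 = 0.8023 mol.
Electrons per atom = n(e⁻)/n(M) = 3.207 / 0.8023 = 4.00 ≈ 4, so the ion is M⁴⁺.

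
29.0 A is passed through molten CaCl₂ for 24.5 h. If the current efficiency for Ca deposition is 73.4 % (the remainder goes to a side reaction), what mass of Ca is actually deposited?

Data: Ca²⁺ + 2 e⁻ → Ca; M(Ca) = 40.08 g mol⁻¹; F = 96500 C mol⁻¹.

Q = I·t = 29.00 × 88200 = 2558000 C.
n(e⁻) = 2558000/96500 = 26.51 mol; theoretically n(Ca) = 26.51/2 = 13.25 mol, m_theo = 531.2 g.
At 73.4 % efficiency, m_actual = 0.734 × 531.2 = 390 g.

390 g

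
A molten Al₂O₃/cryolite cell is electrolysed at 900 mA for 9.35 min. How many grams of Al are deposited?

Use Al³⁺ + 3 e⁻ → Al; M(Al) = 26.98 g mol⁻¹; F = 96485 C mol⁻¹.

0.0471 g

Q = I·t = 0.9000 A × 561.00 s = 504.9 C.
n(e⁻) = Q/F = 504.9 / 96485 = 0.005233 mol.
Al³⁺ + 3 e⁻ → Al, so n(Al) = n(e⁻)/3 = 0.001744 mol.
m = n·M = 0.001744 × 26.98 = 0.0471 g.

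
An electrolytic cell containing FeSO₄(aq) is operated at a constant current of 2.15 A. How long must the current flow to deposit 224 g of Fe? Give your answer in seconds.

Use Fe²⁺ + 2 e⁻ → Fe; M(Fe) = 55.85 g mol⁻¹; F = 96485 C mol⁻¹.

n(Fe) = m/M = 224 / 55.85 = 4.011 mol.
Each Fe atom requires 2 electrons, so n(e⁻) = 2 × 4.011 = 8.021 mol.
Q = n(e⁻)·F = 8.021 × 96485 = 774000 C.
t = Q/I = 774000 / 2.150 A = 360000 s.

3.60 × 10⁵ s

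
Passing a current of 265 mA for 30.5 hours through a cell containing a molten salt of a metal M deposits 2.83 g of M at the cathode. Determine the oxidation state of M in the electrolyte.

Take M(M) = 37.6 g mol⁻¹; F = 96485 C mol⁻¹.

Q = I·t = 0.2650 A × 109800 s = 29100 C, so n(e⁻) = 29100/96485 = 0.3016 mol.
n(M) deposited = 2.83 / 37.6 = 0.07527 mol.
Electrons per atom = n(e⁻)/n(M) = 0.3016 / 0.07527 = 4.01 ≈ 4, so the ion is M⁴⁺.

+4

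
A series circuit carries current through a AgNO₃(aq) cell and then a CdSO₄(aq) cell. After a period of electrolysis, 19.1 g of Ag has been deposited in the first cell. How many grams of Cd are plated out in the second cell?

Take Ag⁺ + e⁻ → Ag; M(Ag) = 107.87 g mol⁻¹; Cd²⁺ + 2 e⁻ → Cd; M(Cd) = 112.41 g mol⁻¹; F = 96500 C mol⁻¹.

9.95 g

n(Ag) = 19.1 / 107.87 = 0.1771 mol.
Since Ag⁺ + e⁻ → Ag, n(e⁻) passed = 1 × 0.1771 = 0.1771 mol.
Cells in series carry the same charge, so the same 0.1771 mol of electrons passes through cell 2.
Cd²⁺ + 2 e⁻ → Cd, so n(Cd) = 0.1771 / 2 = 0.08853 mol.
m(Cd) = 0.08853 × 112.41 = 9.95 g.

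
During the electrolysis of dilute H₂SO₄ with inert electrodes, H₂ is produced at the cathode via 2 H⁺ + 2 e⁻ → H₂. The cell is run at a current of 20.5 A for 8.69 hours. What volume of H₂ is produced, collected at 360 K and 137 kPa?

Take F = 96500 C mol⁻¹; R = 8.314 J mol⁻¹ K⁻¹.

Q = I·t = 20.50 A × 31284 s = 641300 C.
n(e⁻) = Q/F = 641300 / 96500 = 6.646 mol.
2 electrons are transferred per H₂ molecule, so n(H₂) = 6.646 / 2 = 3.323 mol.
V = nRT/P = (3.323 × 8.314 × 360) / (137 × 10³ Pa) = 0.0726 m³ = 72.6 L.

72.6 L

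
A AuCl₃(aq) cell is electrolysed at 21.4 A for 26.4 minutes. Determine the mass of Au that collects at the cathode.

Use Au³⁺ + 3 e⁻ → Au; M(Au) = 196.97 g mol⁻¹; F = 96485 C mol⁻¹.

Q = I·t = 21.40 A × 1584.0 s = 33900 C.
n(e⁻) = Q/F = 33900 / 96485 = 0.3513 mol.
Au³⁺ + 3 e⁻ → Au, so n(Au) = n(e⁻)/3 = 0.1171 mol.
m = n·M = 0.1171 × 196.97 = 23.1 g.

23.1 g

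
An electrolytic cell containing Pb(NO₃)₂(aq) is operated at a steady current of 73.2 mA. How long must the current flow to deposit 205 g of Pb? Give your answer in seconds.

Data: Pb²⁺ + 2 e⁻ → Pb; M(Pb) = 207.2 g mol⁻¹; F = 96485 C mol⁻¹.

n(Pb) = m/M = 205 / 207.2 = 0.9894 mol.
Each Pb atom requires 2 electrons, so n(e⁻) = 2 × 0.9894 = 1.979 mol.
Q = n(e⁻)·F = 1.979 × 96485 = 190900 C.
t = Q/I = 190900 / 0.07320 A = 2608000 s.

2.61 × 10⁶ s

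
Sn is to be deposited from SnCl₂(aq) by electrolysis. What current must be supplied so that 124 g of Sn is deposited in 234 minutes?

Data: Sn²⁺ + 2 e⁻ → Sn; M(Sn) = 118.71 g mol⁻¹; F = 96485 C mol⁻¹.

14.4 A

n(Sn) = 124 / 118.71 = 1.045 mol.
n(e⁻) = 2 × 1.045 = 2.089 mol.
Q = n(e⁻)·F = 2.089 × 96485 = 201600 C.
I = Q/t = 201600 / 14040 s = 14.4 A.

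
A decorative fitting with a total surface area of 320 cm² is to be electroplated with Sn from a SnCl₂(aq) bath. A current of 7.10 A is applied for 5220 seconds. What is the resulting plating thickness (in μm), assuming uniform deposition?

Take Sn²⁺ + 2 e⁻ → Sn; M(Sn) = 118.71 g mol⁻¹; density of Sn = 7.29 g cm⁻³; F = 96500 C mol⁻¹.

97.7 μm

Q = I·t = 7.100 × 5220.0 = 37060 C; n(e⁻) = 0.3841 mol.
n(Sn) = n(e⁻)/2 = 0.1920 mol, so m = 0.1920 × 118.71 = 22.80 g.
Volume = m/ρ = 22.80 / 7.29 = 3.127 cm³.
Thickness = V/A = 3.127 / 320 = 0.00977 cm = 97.7 μm.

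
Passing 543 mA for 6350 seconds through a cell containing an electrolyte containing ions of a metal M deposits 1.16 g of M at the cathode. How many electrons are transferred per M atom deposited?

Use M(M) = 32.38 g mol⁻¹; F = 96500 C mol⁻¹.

1

Q = I·t = 0.5430 A × 6350.0 s = 3448 C, so n(e⁻) = 3448/96500 = 0.03573 mol.
n(M) deposited = 1.16 / 32.38 = 0.03582 mol.
Electrons per atom = n(e⁻)/n(M) = 0.03573 / 0.03582 = 0.997 ≈ 1, so the ion is M⁺.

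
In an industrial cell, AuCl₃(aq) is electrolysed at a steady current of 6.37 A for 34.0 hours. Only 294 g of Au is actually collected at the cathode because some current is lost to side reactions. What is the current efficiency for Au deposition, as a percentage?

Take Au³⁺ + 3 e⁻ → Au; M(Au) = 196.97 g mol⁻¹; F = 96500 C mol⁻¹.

Q = I·t = 6.370 × 122400 = 779700 C; n(e⁻) = 779700/96500 = 8.080 mol.
Theoretical n(Au) = n(e⁻)/3 = 2.693 mol, i.e. m_theo = 2.693 × 196.97 = 530.5 g.
Efficiency = m_actual / m_theo = 294 / 530.5 = 55.4 %.

55.4 %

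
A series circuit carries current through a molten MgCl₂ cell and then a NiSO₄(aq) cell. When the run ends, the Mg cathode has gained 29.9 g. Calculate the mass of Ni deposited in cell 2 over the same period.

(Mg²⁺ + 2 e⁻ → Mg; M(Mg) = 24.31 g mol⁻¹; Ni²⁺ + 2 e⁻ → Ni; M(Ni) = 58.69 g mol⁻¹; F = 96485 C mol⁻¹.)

72.2 g

n(Mg) = 29.9 / 24.31 = 1.230 mol.
Since Mg²⁺ + 2 e⁻ → Mg, n(e⁻) passed = 2 × 1.230 = 2.460 mol.
Cells in series carry the same charge, so the same 2.460 mol of electrons passes through cell 2.
Ni²⁺ + 2 e⁻ → Ni, so n(Ni) = 2.460 / 2 = 1.230 mol.
m(Ni) = 1.230 × 58.69 = 72.2 g.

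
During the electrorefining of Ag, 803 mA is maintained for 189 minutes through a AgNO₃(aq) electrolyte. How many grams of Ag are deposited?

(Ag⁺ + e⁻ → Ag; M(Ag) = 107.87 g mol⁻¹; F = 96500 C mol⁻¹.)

10.2 g

Q = I·t = 0.8030 A × 11340 s = 9106 C.
n(e⁻) = Q/F = 9106 / 96500 = 0.09436 mol.
Ag⁺ + e⁻ → Ag, so n(Ag) = n(e⁻)/1 = 0.09436 mol.
m = n·M = 0.09436 × 107.87 = 10.2 g.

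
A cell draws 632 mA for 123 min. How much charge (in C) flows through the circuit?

4660 C

Q = I·t = 0.6320 A × 7380.0 s = 4660 C.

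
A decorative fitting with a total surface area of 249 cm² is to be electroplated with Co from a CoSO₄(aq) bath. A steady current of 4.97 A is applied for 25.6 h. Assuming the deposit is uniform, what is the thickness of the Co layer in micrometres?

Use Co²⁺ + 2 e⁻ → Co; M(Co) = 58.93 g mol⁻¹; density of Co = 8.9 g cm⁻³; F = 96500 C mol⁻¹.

Q = I·t = 4.970 × 92160 = 458000 C; n(e⁻) = 4.746 mol.
n(Co) = n(e⁻)/2 = 2.373 mol, so m = 2.373 × 58.93 = 139.9 g.
Volume = m/ρ = 139.9 / 8.9 = 15.71 cm³.
Thickness = V/A = 15.71 / 249 = 0.0631 cm = 631 μm.

631 μm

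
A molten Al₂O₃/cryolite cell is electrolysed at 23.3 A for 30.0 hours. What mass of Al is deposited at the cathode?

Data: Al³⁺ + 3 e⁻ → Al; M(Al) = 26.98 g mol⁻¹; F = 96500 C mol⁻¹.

Q = I·t = 23.30 A × 108000 s = 2516000 C.
n(e⁻) = Q/F = 2516000 / 96500 = 26.08 mol.
Al³⁺ + 3 e⁻ → Al, so n(Al) = n(e⁻)/3 = 8.692 mol.
m = n·M = 8.692 × 26.98 = 235 g.

235 g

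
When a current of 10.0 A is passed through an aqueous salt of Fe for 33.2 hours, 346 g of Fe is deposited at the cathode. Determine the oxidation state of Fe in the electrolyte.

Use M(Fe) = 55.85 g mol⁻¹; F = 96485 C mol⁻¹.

Q = I·t = 10.00 A × 119520 s = 1195000 C, so n(e⁻) = 1195000/96485 = 12.39 mol.
n(Fe) deposited = 346 / 55.85 = 6.195 mol.
Electrons per atom = n(e⁻)/n(Fe) = 12.39 / 6.195 = 2.00 ≈ 2, so the ion is Fe²⁺.

+2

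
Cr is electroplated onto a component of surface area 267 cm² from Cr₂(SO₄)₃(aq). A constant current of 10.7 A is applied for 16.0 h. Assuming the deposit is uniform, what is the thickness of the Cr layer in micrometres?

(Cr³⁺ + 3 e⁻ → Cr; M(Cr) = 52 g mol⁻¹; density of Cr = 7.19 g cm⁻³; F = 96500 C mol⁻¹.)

577 μm

Q = I·t = 10.70 × 57600 = 616300 C; n(e⁻) = 6.387 mol.
n(Cr) = n(e⁻)/3 = 2.129 mol, so m = 2.129 × 52 = 110.7 g.
Volume = m/ρ = 110.7 / 7.19 = 15.40 cm³.
Thickness = V/A = 15.40 / 267 = 0.0577 cm = 577 μm.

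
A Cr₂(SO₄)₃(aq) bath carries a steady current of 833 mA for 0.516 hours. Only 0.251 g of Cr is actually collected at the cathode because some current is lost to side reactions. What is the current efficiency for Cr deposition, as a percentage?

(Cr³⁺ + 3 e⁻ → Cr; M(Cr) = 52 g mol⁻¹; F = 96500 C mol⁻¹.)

Q = I·t = 0.8330 × 1857.6 = 1547 C; n(e⁻) = 1547/96500 = 0.01604 mol.
Theoretical n(Cr) = n(e⁻)/3 = 0.005345 mol, i.e. m_theo = 0.005345 × 52 = 0.2779 g.
Efficiency = m_actual / m_theo = 0.251 / 0.2779 = 90.3 %.

90.3 %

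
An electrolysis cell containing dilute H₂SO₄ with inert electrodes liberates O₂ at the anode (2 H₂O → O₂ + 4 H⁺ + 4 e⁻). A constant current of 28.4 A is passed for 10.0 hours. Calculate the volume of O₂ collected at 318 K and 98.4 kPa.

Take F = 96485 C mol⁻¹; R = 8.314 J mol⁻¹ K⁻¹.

71.2 L

Q = I·t = 28.40 A × 36000 s = 1022000 C.
n(e⁻) = Q/F = 1022000 / 96485 = 10.60 mol.
4 electrons are transferred per O₂ molecule, so n(O₂) = 10.60 / 4 = 2.649 mol.
V = nRT/P = (2.649 × 8.314 × 318) / (98.4 × 10³ Pa) = 0.0712 m³ = 71.2 L.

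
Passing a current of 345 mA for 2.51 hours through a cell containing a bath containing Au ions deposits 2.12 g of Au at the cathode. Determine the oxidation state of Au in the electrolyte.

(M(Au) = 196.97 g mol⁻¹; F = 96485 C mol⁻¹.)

Q = I·t = 0.3450 A × 9036.0 s = 3117 C, so n(e⁻) = 3117/96485 = 0.03231 mol.
n(Au) deposited = 2.12 / 196.97 = 0.01076 mol.
Electrons per atom = n(e⁻)/n(Au) = 0.03231 / 0.01076 = 3.00 ≈ 3, so the ion is Au³⁺.

+3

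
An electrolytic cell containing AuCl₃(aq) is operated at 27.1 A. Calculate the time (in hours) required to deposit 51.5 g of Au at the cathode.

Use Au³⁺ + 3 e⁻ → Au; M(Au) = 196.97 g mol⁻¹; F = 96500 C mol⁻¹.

0.776 h

n(Au) = m/M = 51.5 / 196.97 = 0.2615 mol.
Each Au atom requires 3 electrons, so n(e⁻) = 3 × 0.2615 = 0.7844 mol.
Q = n(e⁻)·F = 0.7844 × 96500 = 75690 C.
t = Q/I = 75690 / 27.10 A = 2793 s = 0.776 h.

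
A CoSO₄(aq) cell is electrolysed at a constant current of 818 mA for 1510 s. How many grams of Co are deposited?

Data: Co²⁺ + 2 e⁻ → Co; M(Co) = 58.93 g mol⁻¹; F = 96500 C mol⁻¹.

0.377 g

Q = I·t = 0.8180 A × 1510.0 s = 1235 C.
n(e⁻) = Q/F = 1235 / 96500 = 0.01280 mol.
Co²⁺ + 2 e⁻ → Co, so n(Co) = n(e⁻)/2 = 0.006400 mol.
m = n·M = 0.006400 × 58.93 = 0.377 g.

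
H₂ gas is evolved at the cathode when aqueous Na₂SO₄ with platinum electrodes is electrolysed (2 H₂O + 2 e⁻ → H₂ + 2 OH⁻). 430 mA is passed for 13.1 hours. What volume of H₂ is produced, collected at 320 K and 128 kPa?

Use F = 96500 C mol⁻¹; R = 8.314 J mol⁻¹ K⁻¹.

2.18 L

Q = I·t = 0.4300 A × 47160 s = 20280 C.
n(e⁻) = Q/F = 20280 / 96500 = 0.2101 mol.
2 electrons are transferred per H₂ molecule, so n(H₂) = 0.2101 / 2 = 0.1051 mol.
V = nRT/P = (0.1051 × 8.314 × 320) / (128 × 10³ Pa) = 0.00218 m³ = 2.18 L.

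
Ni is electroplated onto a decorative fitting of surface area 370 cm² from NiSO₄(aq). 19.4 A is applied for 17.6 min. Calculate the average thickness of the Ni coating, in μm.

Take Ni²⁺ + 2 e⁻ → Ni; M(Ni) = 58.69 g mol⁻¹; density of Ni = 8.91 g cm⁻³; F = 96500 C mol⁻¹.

18.9 μm

Q = I·t = 19.40 × 1056.0 = 20490 C; n(e⁻) = 0.2123 mol.
n(Ni) = n(e⁻)/2 = 0.1061 mol, so m = 0.1061 × 58.69 = 6.230 g.
Volume = m/ρ = 6.230 / 8.91 = 0.6992 cm³.
Thickness = V/A = 0.6992 / 370 = 0.00189 cm = 18.9 μm.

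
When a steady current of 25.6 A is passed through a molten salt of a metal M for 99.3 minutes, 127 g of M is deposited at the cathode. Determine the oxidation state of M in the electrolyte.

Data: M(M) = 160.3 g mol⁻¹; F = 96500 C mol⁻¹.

Q = I·t = 25.60 A × 5958.0 s = 152500 C, so n(e⁻) = 152500/96500 = 1.581 mol.
n(M) deposited = 127 / 160.3 = 0.7923 mol.
Electrons per atom = n(e⁻)/n(M) = 1.581 / 0.7923 = 2.00 ≈ 2, so the ion is M²⁺.

+2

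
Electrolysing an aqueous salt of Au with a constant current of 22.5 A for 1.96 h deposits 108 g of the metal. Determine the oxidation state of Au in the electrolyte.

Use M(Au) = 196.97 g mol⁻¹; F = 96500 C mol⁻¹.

+3

Q = I·t = 22.50 A × 7056.0 s = 158800 C, so n(e⁻) = 158800/96500 = 1.645 mol.
n(Au) deposited = 108 / 196.97 = 0.5483 mol.
Electrons per atom = n(e⁻)/n(Au) = 1.645 / 0.5483 = 3.00 ≈ 3, so the ion is Au³⁺.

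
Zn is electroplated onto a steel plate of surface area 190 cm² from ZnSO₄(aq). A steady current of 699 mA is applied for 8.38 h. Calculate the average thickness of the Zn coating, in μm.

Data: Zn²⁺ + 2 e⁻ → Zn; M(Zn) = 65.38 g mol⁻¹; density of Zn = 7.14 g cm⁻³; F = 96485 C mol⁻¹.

52.7 μm

Q = I·t = 0.6990 × 30168 = 21090 C; n(e⁻) = 0.2186 mol.
n(Zn) = n(e⁻)/2 = 0.1093 mol, so m = 0.1093 × 65.38 = 7.145 g.
Volume = m/ρ = 7.145 / 7.14 = 1.001 cm³.
Thickness = V/A = 1.001 / 190 = 0.00527 cm = 52.7 μm.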